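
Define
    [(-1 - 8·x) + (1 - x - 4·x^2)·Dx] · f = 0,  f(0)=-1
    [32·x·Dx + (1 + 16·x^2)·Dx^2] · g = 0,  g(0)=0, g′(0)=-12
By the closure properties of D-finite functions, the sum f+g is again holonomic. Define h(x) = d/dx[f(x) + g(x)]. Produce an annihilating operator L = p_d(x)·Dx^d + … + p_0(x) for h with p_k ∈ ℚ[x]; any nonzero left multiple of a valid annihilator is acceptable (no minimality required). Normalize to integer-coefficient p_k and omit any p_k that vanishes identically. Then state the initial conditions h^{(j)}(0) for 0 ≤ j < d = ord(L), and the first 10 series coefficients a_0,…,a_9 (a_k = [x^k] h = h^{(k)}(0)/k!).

L = (-160 + 640·x + 14848·x^2 + 36864·x^3 + 178176·x^4 + 98304·x^6) + (43 + 336·x + 16·x^2 + 3072·x^3 + 35072·x^4 + 124928·x^5 + 12288·x^6 + 98304·x^7)·Dx + (-5 - 23·x - 272·x^2 - 16·x^3 - 2368·x^4 + 5888·x^5 + 12288·x^6 + 4096·x^7 + 16384·x^8)·Dx^2  (order 2).
h: a_k = -13, -10, 165, -116, -3397, -1086, 46065, -9320, -812793, -75890, …
ICs: h(0) = -13, h′(0) = -10.

f: a_k = -1, -1, -5, -9, -29, -65, -181, -441, -1165, -2929, …
g: a_k = 0, -12, 0, 64, 0, -3072/5, 0, 49152/7, 0, -262144/3, …
f+g: L₀ = lclm(L_f,L_g), ord ≤ 1+2.
h₀' ⇒ L via d/dx closure of L₀.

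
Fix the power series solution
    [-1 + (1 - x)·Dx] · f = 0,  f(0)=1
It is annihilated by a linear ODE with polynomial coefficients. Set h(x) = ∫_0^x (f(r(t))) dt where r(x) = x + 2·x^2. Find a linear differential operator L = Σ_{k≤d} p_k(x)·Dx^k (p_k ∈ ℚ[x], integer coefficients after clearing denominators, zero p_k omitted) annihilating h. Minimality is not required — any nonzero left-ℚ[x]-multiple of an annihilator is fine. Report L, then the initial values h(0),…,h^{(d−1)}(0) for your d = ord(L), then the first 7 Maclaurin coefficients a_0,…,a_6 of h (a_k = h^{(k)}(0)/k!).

f: a_k = 1, 1, 1, 1, 1, 1, 1, …
Substitute x→r, Dx→(1/r')Dx; clear ⇒ L₀.
h=∫₀ˣh₀: take L = L₀·Dx.
L = (1 + 4·x)·Dx + (-1 + x + 2·x^2)·Dx^2  (order 2).
h: a_k = 0, 1, 1/2, 1, 5/4, 11/5, 7/2, …
ICs: h(0) = 0, h′(0) = 1.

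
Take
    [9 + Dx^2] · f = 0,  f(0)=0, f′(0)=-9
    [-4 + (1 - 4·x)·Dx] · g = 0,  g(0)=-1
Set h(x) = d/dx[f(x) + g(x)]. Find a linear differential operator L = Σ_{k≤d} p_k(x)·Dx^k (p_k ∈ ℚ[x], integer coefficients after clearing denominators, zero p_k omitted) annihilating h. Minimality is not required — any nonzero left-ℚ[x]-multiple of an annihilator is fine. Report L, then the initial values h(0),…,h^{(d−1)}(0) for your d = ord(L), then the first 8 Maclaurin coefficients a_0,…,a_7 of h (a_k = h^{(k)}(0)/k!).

L = (4824 - 1728·x + 3456·x^2) + (-315 + 1476·x - 1296·x^2 + 1728·x^3)·Dx + (536 - 192·x + 384·x^2)·Dx^2 + (-35 + 164·x - 144·x^2 + 192·x^3)·Dx^3  (order 3).
h: a_k = -13, -32, -303/2, -1024, -41203/8, -24576, -9174311/80, -524288, …
ICs: h(0) = -13, h′(0) = -32, h′′(0) = -303.

f: a_k = 0, -9, 0, 27/2, 0, -243/40, 0, 729/560, …
g: a_k = -1, -4, -16, -64, -256, -1024, -4096, -16384, …
Weyl lclm of L_f,L_g ⇒ L₀ (ord ≤ 3).
h₀' ⇒ L via d/dx closure of L₀.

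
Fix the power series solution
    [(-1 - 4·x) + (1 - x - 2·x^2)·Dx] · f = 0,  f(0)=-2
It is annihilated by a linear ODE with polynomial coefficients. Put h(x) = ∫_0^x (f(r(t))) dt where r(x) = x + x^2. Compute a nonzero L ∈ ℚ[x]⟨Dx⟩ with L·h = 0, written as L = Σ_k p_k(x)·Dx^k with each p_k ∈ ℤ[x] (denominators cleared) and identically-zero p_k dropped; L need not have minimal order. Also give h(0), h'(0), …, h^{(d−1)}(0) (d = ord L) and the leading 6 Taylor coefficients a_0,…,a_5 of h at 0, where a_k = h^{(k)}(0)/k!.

L = (1 + 6·x + 12·x^2 + 8·x^3)·Dx + (-1 + x + 3·x^2 + 4·x^3 + 2·x^4)·Dx^2  (order 2).
h: a_k = 0, -2, -1, -8/3, -11/2, -58/5, …
ICs: h(0) = 0, h′(0) = -2.

f: a_k = -2, -2, -6, -10, -22, -42, …
L₀ from L_f via x↦r, Dx↦r'^{-1}Dx.
h=∫h₀ ⇒ L = L₀·Dx.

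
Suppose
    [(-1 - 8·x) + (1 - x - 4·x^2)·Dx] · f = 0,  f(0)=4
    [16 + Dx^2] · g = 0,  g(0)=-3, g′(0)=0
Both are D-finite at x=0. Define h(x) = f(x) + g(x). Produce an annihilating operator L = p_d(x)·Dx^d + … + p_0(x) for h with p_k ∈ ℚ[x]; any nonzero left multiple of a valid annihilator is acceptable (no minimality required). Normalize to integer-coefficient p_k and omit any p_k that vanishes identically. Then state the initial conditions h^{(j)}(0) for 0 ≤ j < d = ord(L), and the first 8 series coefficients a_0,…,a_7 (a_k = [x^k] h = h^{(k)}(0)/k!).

L = (560 + 4608·x + 1664·x^2 + 6144·x^3 + 10240·x^4 + 16384·x^5) + (-208 + 272·x + 896·x^2 - 1408·x^3 - 1536·x^4 + 6144·x^5 + 8192·x^6)·Dx + (35 + 288·x + 104·x^2 + 384·x^3 + 640·x^4 + 1024·x^5)·Dx^2 + (-13 + 17·x + 56·x^2 - 88·x^3 - 96·x^4 + 384·x^5 + 512·x^6)·Dx^3  (order 3).
h: a_k = 1, 4, 44, 36, 84, 260, 11116/15, 1764, …
ICs: h(0) = 1, h′(0) = 4, h′′(0) = 88.

f: a_k = 4, 4, 20, 36, 116, 260, 724, 1764, …
g: a_k = -3, 0, 24, 0, -32, 0, 256/15, 0, …
h₀=f+g: left-lcm gives L₀, ord ≤ 3.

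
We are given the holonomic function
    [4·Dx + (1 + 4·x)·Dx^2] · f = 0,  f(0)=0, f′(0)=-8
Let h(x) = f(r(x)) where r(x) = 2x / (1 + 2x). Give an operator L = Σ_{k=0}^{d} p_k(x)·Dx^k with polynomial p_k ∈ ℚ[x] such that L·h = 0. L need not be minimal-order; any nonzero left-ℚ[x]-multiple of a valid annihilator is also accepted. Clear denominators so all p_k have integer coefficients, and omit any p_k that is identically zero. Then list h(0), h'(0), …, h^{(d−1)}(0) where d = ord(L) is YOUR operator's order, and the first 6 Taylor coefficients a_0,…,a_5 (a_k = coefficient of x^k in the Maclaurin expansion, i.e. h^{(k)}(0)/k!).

L = (12 + 40·x)·Dx + (1 + 12·x + 20·x^2)·Dx^2  (order 2).
h: a_k = 0, -16, 96, -1984/3, 4992, -199936/5, …
ICs: h(0) = 0, h′(0) = -16.

f: a_k = 0, -8, 16, -128/3, 128, -2048/5, …
L₀ from L_f via x↦r, Dx↦r'^{-1}Dx.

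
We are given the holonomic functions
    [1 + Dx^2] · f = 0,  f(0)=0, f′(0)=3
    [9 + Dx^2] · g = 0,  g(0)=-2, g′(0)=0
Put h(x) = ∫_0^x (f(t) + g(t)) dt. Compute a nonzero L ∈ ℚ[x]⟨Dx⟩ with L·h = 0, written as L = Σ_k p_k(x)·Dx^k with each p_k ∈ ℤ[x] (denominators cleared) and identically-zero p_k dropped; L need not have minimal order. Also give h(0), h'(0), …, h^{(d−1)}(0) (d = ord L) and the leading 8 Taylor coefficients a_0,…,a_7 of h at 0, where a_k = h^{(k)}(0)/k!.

L = 9·Dx + 10·Dx^3 + Dx^5  (order 5).
h: a_k = 0, -2, 3/2, 3, -1/8, -27/20, 1/240, 81/280, …
ICs: h(0) = 0, h′(0) = -2, h′′(0) = 3, h′′′(0) = 18, h′′′′(0) = -3.

f: a_k = 0, 3, 0, -1/2, 0, 1/40, 0, -1/1680, …
g: a_k = -2, 0, 9, 0, -27/4, 0, 81/40, 0, …
f+g: L₀ = lclm(L_f,L_g), ord ≤ 2+2.
h=∫h₀ ⇒ L = L₀·Dx.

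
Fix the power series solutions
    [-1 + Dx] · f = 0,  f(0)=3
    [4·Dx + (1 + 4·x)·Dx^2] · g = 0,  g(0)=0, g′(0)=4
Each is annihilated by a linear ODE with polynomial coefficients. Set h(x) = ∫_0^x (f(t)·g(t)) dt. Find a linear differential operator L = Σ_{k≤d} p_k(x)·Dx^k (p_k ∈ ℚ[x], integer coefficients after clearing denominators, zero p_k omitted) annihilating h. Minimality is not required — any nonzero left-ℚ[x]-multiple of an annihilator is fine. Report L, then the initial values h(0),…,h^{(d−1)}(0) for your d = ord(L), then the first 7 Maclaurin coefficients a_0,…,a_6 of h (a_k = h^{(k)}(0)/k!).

f: a_k = 3, 3, 3/2, 1/2, 1/8, 1/40, 1/240, …
g: a_k = 0, 4, -8, 64/3, -64, 1024/5, -2048/3, …
Product ⇒ symmetric product L₀, ord ≤ 2.
h=∫₀ˣh₀: take L = L₀·Dx.
L = (-3 + 4·x)·Dx + (2 - 8·x)·Dx^2 + (1 + 4·x)·Dx^3  (order 3).
h: a_k = 0, 0, 6, -4, 23/2, -138/5, 1503/20, …
ICs: h(0) = 0, h′(0) = 0, h′′(0) = 12.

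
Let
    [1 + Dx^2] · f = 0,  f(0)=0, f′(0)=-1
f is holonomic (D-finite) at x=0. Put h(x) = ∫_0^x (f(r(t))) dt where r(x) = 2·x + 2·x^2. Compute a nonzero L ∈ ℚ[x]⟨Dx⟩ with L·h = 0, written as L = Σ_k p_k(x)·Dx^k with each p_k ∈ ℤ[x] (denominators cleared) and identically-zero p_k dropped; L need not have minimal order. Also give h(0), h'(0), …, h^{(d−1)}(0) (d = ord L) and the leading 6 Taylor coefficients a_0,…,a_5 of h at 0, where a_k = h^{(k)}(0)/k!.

L = (4 + 24·x + 48·x^2 + 32·x^3)·Dx - 2·Dx^2 + (1 + 2·x)·Dx^3  (order 3).
h: a_k = 0, 0, -1, -2/3, 1/3, 4/5, …
ICs: h(0) = 0, h′(0) = 0, h′′(0) = -2.

f: a_k = 0, -1, 0, 1/6, 0, -1/120, …
h₀=f(r): pull back L_f along r ⇒ L₀.
h=∫₀ˣh₀: take L = L₀·Dx.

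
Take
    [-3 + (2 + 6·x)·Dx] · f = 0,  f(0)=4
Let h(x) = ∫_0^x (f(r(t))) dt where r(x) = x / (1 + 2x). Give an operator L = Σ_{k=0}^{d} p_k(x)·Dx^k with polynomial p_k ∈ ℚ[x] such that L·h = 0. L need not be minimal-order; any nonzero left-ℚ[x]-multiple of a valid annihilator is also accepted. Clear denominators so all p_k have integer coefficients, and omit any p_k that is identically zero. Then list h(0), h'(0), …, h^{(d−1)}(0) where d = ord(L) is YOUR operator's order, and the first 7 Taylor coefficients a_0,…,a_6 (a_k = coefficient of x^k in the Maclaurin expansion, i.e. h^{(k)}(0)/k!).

L = -3·Dx + (2 + 14·x + 20·x^2)·Dx^2  (order 2).
h: a_k = 0, 4, 3, -11/2, 195/16, -993/32, 11303/128, …
ICs: h(0) = 0, h′(0) = 4.

f: a_k = 4, 6, -9/2, 27/4, -405/32, 1701/64, -15309/256, …
Substitute x→r, Dx→(1/r')Dx; clear ⇒ L₀.
h=∫₀ˣh₀: take L = L₀·Dx.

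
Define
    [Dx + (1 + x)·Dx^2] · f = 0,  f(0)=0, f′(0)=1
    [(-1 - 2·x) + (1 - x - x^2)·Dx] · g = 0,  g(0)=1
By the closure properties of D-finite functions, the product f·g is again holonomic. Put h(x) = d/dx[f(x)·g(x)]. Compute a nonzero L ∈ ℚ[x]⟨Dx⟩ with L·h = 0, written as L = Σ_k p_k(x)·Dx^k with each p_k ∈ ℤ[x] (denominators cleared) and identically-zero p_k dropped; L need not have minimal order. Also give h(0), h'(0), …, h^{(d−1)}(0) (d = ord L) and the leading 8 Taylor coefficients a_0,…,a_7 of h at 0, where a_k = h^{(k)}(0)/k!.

L = (26 + 54·x + 36·x^2) + (7 + 37·x + 60·x^2 + 28·x^3)·Dx + (-3 - 4·x + 6·x^2 + 11·x^3 + 4·x^4)·Dx^2  (order 2).
h: a_k = 1, 1, 11/2, 25/3, 247/12, 181/5, 1441/20, 13609/105, …
ICs: h(0) = 1, h′(0) = 1.

f: a_k = 0, 1, -1/2, 1/3, -1/4, 1/5, -1/6, 1/7, …
g: a_k = 1, 1, 2, 3, 5, 8, 13, 21, …
L₀ := L_f ⊗_s L_g (sym. prod.), ord ≤ 2.
Differentiate: ansatz ord ≤ ord L₀ ⇒ L.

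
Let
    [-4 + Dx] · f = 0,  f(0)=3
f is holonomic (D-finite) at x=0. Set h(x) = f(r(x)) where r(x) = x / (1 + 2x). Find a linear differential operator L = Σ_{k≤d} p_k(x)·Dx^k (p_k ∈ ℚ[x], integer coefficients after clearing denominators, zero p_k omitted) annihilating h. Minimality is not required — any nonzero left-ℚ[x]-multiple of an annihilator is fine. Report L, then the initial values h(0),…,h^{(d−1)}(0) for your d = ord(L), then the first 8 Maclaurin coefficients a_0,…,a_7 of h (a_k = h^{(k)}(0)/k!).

L = -4 + (1 + 4·x + 4·x^2)·Dx  (order 1).
h: a_k = 3, 12, 0, -16, 32, -192/5, 256/15, 1280/21, …
ICs: h(0) = 3.

f: a_k = 3, 12, 24, 32, 32, 128/5, 256/15, 1024/105, …
Substitute x→r, Dx→(1/r')Dx; clear ⇒ L₀.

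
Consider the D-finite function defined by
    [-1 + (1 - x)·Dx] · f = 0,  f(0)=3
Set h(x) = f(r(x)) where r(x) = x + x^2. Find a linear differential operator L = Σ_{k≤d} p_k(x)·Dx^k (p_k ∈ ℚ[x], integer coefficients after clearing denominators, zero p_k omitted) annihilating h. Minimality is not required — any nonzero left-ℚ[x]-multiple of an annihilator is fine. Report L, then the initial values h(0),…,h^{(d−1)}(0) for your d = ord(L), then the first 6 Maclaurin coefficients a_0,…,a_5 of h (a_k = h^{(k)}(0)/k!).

L = (1 + 2·x) + (-1 + x + x^2)·Dx  (order 1).
h: a_k = 3, 3, 6, 9, 15, 24, …
ICs: h(0) = 3.

f: a_k = 3, 3, 3, 3, 3, 3, …
f∘r: x↦r, Dx↦Dx/r' in L_f ⇒ L₀.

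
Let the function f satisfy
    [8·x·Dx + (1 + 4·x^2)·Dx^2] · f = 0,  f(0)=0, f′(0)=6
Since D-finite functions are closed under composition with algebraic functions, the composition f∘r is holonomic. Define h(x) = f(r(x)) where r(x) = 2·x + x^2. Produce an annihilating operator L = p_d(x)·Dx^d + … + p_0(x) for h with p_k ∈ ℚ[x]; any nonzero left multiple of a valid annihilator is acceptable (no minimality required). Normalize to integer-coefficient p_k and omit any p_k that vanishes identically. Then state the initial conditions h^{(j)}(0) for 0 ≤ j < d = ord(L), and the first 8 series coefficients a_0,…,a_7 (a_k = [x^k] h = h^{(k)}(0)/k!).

f: a_k = 0, 6, 0, -8, 0, 96/5, 0, -384/7, …
Substitute x→r, Dx→(1/r')Dx; clear ⇒ L₀.
L = (-1 + 32·x + 64·x^2 + 48·x^3 + 12·x^4)·Dx + (1 + x + 16·x^2 + 32·x^3 + 20·x^4 + 4·x^5)·Dx^2  (order 2).
h: a_k = 0, 12, 6, -64, -96, 2832/5, 1528, -38400/7, …
ICs: h(0) = 0, h′(0) = 12.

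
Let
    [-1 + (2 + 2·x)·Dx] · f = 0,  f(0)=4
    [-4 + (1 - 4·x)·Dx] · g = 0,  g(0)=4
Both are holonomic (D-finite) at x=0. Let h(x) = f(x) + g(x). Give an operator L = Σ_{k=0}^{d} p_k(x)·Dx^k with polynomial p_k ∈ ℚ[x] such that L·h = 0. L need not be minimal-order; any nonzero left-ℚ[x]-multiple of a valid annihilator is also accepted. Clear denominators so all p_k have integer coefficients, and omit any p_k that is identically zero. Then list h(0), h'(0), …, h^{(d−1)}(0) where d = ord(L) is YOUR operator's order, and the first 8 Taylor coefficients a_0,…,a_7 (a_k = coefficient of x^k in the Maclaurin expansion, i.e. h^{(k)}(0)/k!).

f: a_k = 4, 2, -1/2, 1/4, -5/32, 7/64, -21/256, 33/512, …
g: a_k = 4, 16, 64, 256, 1024, 4096, 16384, 65536, …
f+g: L₀ = lclm(L_f,L_g), ord ≤ 1+1.
L = (68 + 48·x) + (-129 - 248·x - 144·x^2)·Dx + (14 - 18·x - 128·x^2 - 96·x^3)·Dx^2  (order 2).
h: a_k = 8, 18, 127/2, 1025/4, 32763/32, 262151/64, 4194283/256, 33554465/512, …
ICs: h(0) = 8, h′(0) = 18.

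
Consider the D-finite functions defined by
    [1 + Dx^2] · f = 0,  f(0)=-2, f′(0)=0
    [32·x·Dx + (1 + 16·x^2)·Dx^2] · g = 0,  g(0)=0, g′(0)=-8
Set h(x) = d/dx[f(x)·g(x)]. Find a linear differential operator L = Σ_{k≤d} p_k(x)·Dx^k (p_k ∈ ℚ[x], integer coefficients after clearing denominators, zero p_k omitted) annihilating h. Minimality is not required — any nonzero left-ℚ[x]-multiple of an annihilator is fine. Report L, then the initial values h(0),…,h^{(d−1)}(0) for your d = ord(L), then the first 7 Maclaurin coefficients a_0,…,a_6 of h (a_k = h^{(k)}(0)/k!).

f: a_k = -2, 0, 1, 0, -1/12, 0, 1/360, …
g: a_k = 0, -8, 0, 128/3, 0, -2048/5, 0, …
f·g: L₀ = L_f ⊗_s L_g, ord ≤ 2·2.
Differentiate: ansatz ord ≤ ord L₀ ⇒ L.
L = (209105 + 6893664·x^2 + 261353216·x^4 + 52248576·x^6 - 2162688·x^8 - 60817408·x^10 + 16777216·x^12) + (108608·x + 9933824·x^3 + 133857280·x^5 + 44564480·x^7 + 20971520·x^9 + 67108864·x^11)·Dx + (210210 + 6980800·x^2 + 263314944·x^4 + 66224128·x^6 + 4063232·x^8 - 54525952·x^10 + 33554432·x^12)·Dx^2 + (108608·x + 9933824·x^3 + 133857280·x^5 + 44564480·x^7 + 20971520·x^9 + 67108864·x^11)·Dx^3 + (1105 + 87136·x^2 + 1961728·x^4 + 13975552·x^6 + 6225920·x^8 + 6291456·x^10 + 16777216·x^12)·Dx^4  (order 4).
h: a_k = 16, 0, -280, 0, 12938/3, 0, -3079271/45, …
ICs: h(0) = 16, h′(0) = 0, h′′(0) = -560, h′′′(0) = 0.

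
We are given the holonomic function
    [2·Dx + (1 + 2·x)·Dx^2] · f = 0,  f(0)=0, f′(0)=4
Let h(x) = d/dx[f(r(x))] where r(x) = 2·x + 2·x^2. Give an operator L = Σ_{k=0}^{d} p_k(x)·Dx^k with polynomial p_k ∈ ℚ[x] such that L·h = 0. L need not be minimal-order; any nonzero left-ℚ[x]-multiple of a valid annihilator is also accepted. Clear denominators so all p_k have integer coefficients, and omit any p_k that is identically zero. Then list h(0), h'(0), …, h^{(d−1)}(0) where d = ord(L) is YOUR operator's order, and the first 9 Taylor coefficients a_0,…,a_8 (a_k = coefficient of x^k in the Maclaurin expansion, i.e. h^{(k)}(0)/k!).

L = 2 + (1 + 2·x)·Dx  (order 1).
h: a_k = 8, -16, 32, -64, 128, -256, 512, -1024, 2048, …
ICs: h(0) = 8.

f: a_k = 0, 4, -4, 16/3, -8, 64/5, -64/3, 256/7, -64, …
h₀=f(r): pull back L_f along r ⇒ L₀.
Differentiate: ansatz ord ≤ ord L₀ ⇒ L.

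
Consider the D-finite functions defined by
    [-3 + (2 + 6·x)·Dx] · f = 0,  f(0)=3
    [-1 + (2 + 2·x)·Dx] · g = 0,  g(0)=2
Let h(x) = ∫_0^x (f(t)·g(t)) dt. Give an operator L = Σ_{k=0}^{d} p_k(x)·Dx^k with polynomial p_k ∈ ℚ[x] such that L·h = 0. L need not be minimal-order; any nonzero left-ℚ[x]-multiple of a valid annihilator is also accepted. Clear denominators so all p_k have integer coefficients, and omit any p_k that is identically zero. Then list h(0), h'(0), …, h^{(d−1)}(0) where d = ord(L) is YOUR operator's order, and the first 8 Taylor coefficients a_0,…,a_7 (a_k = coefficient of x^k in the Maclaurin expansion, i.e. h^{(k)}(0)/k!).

L = (-2 - 3·x)·Dx + (1 + 4·x + 3·x^2)·Dx^2  (order 2).
h: a_k = 0, 6, 6, -1, 3/2, -51/20, 19/4, -531/56, …
ICs: h(0) = 0, h′(0) = 6.

f: a_k = 3, 9/2, -27/8, 81/16, -1215/128, 5103/256, -45927/1024, 216513/2048, …
g: a_k = 2, 1, -1/4, 1/8, -5/64, 7/128, -21/512, 33/1024, …
Sym-product of L_f,L_g gives L₀ (≤ ord 1).
∫: right-multiply L₀ by Dx.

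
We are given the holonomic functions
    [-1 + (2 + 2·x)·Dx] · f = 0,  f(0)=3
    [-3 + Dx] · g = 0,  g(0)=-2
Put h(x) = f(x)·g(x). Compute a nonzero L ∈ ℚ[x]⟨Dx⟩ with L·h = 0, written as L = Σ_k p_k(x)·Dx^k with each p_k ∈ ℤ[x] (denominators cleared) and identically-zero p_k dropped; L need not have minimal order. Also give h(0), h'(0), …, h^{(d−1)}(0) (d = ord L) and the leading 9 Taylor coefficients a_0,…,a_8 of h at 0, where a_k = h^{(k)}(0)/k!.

f: a_k = 3, 3/2, -3/8, 3/16, -15/128, 21/256, -63/1024, 99/2048, -1287/32768, …
g: a_k = -2, -6, -9, -9, -27/4, -81/20, -81/40, -243/280, -729/2240, …
Product ⇒ symmetric product L₀, ord ≤ 1.
L = (-7 - 6·x) + (2 + 2·x)·Dx  (order 1).
h: a_k = -6, -21, -141/4, -309/8, -2001/64, -12831/640, -27189/2560, -171999/35840, -154269/81920, …
ICs: h(0) = -6.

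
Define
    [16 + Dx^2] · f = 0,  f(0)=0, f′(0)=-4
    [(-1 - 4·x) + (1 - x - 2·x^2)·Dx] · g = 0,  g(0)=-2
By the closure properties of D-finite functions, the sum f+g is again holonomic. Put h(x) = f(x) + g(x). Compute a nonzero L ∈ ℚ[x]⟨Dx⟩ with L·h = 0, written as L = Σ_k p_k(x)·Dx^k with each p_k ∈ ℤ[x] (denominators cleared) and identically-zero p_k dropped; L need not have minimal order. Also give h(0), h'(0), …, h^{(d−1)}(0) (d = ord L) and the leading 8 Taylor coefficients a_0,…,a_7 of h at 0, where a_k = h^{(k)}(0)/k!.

f: a_k = 0, -4, 0, 32/3, 0, -128/15, 0, 1024/315, …
g: a_k = -2, -2, -6, -10, -22, -42, -86, -170, …
L₀ := lclm(L_f,L_g); ord L₀ ≤ 2+1.
L = (-368 - 1408·x + 256·x^2 - 512·x^3 - 2560·x^4 - 2048·x^5) + (176 - 336·x - 384·x^2 + 1024·x^3 + 384·x^4 - 1536·x^5 - 1024·x^6)·Dx + (-23 - 88·x + 16·x^2 - 32·x^3 - 160·x^4 - 128·x^5)·Dx^2 + (11 - 21·x - 24·x^2 + 64·x^3 + 24·x^4 - 96·x^5 - 64·x^6)·Dx^3  (order 3).
h: a_k = -2, -6, -6, 2/3, -22, -758/15, -86, -52526/315, …
ICs: h(0) = -2, h′(0) = -6, h′′(0) = -12.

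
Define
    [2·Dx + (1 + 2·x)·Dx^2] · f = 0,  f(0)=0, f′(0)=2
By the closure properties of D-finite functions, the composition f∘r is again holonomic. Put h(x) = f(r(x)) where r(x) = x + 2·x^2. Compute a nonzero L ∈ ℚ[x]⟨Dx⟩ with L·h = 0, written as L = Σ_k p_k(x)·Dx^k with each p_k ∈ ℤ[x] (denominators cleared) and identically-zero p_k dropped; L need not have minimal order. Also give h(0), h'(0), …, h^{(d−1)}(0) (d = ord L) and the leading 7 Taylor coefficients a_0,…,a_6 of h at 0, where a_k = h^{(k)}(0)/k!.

L = (-2 + 8·x + 16·x^2)·Dx + (1 + 6·x + 12·x^2 + 16·x^3)·Dx^2  (order 2).
h: a_k = 0, 2, 2, -16/3, 4, 32/5, -64/3, …
ICs: h(0) = 0, h′(0) = 2.

f: a_k = 0, 2, -2, 8/3, -4, 32/5, -32/3, …
L₀ from L_f via x↦r, Dx↦r'^{-1}Dx.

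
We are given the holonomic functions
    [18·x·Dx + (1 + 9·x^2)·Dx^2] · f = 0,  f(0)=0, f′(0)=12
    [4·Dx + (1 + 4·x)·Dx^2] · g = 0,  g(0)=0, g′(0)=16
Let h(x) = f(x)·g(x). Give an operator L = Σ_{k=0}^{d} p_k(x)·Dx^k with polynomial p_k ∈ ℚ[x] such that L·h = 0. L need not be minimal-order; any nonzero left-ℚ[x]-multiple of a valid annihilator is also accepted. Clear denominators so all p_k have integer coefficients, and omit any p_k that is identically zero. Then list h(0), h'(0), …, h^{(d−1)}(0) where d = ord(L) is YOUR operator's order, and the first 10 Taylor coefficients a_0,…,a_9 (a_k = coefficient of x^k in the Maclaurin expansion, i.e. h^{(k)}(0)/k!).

L = (2448 + 17280·x + 76464·x^2 + 518400·x^3 + 1399680·x^4 + 2426112·x^5 + 1679616·x^7)·Dx + (452 + 10800·x + 98028·x^2 + 491184·x^3 + 1840320·x^4 + 4339008·x^5 + 6531840·x^6 + 1259712·x^7 + 5878656·x^8)·Dx^2 + (136 + 1912·x + 18576·x^2 + 103608·x^3 + 389448·x^4 + 1100304·x^5 + 2239488·x^6 + 3277584·x^7 + 1259712·x^8 + 3359232·x^9)·Dx^3 + (13 + 176·x + 1234·x^2 + 6048·x^3 + 22833·x^4 + 68688·x^5 + 154224·x^6 + 279936·x^7 + 399492·x^8 + 209952·x^9 + 419904·x^10)·Dx^4  (order 4).
h: a_k = 0, 0, 192, -384, 448, -1920, 49344/5, -148864/5, 397248/5, -10664064/35, …
ICs: h(0) = 0, h′(0) = 0, h′′(0) = 384, h′′′(0) = -2304.

f: a_k = 0, 12, 0, -36, 0, 972/5, 0, -8748/7, 0, 8748, …
g: a_k = 0, 16, -32, 256/3, -256, 4096/5, -8192/3, 65536/7, -32768, 1048576/9, …
Product ⇒ symmetric product L₀, ord ≤ 4.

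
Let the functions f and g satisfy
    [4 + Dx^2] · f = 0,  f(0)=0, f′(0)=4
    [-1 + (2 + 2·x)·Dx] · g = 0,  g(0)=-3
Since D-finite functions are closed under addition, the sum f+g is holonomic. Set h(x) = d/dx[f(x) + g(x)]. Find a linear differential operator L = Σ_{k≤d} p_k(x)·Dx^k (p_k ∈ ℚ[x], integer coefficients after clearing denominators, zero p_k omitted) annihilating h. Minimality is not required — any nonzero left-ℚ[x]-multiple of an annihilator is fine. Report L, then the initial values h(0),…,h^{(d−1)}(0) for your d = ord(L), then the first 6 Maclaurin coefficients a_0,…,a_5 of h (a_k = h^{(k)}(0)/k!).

L = (-124 - 128·x - 64·x^2) + (-152 - 408·x - 384·x^2 - 128·x^3)·Dx + (-31 - 32·x - 16·x^2)·Dx^2 + (-38 - 102·x - 96·x^2 - 32·x^3)·Dx^3  (order 3).
h: a_k = 5/2, 3/4, -137/16, 15/32, 1733/768, 189/512, …
ICs: h(0) = 5/2, h′(0) = 3/4, h′′(0) = -137/8.

f: a_k = 0, 4, 0, -8/3, 0, 8/15, …
g: a_k = -3, -3/2, 3/8, -3/16, 15/128, -21/256, …
h₀=f+g: left-lcm gives L₀, ord ≤ 3.
Differentiate: ansatz ord ≤ ord L₀ ⇒ L.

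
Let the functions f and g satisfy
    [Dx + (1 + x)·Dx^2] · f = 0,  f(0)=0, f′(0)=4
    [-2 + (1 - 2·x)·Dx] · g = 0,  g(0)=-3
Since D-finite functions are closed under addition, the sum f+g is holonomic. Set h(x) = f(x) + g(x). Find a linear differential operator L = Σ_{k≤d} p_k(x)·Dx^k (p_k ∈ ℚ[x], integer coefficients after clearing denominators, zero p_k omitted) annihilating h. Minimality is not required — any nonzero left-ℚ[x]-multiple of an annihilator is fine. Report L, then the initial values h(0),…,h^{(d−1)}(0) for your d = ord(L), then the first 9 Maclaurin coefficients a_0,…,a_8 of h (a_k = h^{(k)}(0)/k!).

L = (-32 - 8·x)·Dx + (-22 - 56·x - 16·x^2)·Dx^2 + (5 - 3·x - 12·x^2 - 4·x^3)·Dx^3  (order 3).
h: a_k = -3, -2, -14, -68/3, -49, -476/5, -578/3, -2684/7, -1537/2, …
ICs: h(0) = -3, h′(0) = -2, h′′(0) = -28.

f: a_k = 0, 4, -2, 4/3, -1, 4/5, -2/3, 4/7, -1/2, …
g: a_k = -3, -6, -12, -24, -48, -96, -192, -384, -768, …
h₀=f+g: left-lcm gives L₀, ord ≤ 3.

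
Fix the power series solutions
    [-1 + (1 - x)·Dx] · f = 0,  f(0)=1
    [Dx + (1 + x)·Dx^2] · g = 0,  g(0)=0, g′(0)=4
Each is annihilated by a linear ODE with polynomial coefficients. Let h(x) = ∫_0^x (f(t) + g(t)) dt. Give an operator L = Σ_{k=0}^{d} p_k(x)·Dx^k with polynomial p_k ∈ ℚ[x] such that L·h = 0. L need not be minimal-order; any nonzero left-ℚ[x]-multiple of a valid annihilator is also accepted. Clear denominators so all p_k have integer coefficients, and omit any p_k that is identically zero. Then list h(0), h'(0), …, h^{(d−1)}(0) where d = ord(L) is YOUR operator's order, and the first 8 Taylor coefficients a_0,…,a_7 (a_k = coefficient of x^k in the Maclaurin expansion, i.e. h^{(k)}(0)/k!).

L = (10 + 2·x)·Dx^2 + (4 + 16·x + 4·x^2)·Dx^3 + (-3 - x + 3·x^2 + x^3)·Dx^4  (order 4).
h: a_k = 0, 1, 5/2, -1/3, 7/12, 0, 3/10, 1/21, …
ICs: h(0) = 0, h′(0) = 1, h′′(0) = 5, h′′′(0) = -2.

f: a_k = 1, 1, 1, 1, 1, 1, 1, 1, …
g: a_k = 0, 4, -2, 4/3, -1, 4/5, -2/3, 4/7, …
Sum ⇒ L₀ = lclm(L_f,L_g) in ℚ(x)⟨Dx⟩.
h=∫h₀ ⇒ L = L₀·Dx.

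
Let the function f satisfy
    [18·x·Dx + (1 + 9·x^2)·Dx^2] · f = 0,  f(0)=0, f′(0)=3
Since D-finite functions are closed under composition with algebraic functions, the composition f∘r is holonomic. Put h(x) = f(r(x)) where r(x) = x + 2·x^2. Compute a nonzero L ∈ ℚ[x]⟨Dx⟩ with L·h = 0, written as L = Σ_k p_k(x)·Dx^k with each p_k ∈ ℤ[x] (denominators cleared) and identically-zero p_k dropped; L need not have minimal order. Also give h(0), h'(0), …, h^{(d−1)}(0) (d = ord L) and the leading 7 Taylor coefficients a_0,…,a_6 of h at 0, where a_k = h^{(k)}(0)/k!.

L = (-4 + 18·x + 144·x^2 + 432·x^3 + 432·x^4)·Dx + (1 + 4·x + 9·x^2 + 72·x^3 + 180·x^4 + 144·x^5)·Dx^2  (order 2).
h: a_k = 0, 3, 6, -9, -54, -297/5, 414, …
ICs: h(0) = 0, h′(0) = 3.

f: a_k = 0, 3, 0, -9, 0, 243/5, 0, …
L₀ from L_f via x↦r, Dx↦r'^{-1}Dx.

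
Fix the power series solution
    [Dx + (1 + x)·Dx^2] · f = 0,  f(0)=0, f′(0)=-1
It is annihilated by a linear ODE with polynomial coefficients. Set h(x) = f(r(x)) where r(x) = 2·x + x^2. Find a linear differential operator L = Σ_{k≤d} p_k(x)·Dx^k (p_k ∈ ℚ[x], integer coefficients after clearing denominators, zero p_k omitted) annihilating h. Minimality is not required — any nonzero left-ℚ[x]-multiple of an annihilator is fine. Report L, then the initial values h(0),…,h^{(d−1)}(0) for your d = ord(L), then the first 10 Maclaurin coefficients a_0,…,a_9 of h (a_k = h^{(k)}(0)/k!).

f: a_k = 0, -1, 1/2, -1/3, 1/4, -1/5, 1/6, -1/7, 1/8, -1/9, …
Change of var in L_f (x↦r) gives L₀.
L = Dx + (1 + x)·Dx^2  (order 2).
h: a_k = 0, -2, 1, -2/3, 1/2, -2/5, 1/3, -2/7, 1/4, -2/9, …
ICs: h(0) = 0, h′(0) = -2.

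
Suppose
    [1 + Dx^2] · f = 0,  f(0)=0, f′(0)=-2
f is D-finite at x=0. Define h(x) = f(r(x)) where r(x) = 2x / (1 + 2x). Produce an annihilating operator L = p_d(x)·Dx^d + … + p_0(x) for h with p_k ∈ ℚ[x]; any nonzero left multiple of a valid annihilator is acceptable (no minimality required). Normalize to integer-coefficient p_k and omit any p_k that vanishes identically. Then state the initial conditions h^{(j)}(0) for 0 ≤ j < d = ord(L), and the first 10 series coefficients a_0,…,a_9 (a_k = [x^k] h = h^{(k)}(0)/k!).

f: a_k = 0, -2, 0, 1/3, 0, -1/60, 0, 1/2520, 0, -1/181440, …
L₀ from L_f via x↦r, Dx↦r'^{-1}Dx.
L = 4 + (4 + 24·x + 48·x^2 + 32·x^3)·Dx + (1 + 8·x + 24·x^2 + 32·x^3 + 16·x^4)·Dx^2  (order 2).
h: a_k = 0, -4, 8, -40/3, 16, -8/15, -80, 110896/315, -50912/45, 1793432/567, …
ICs: h(0) = 0, h′(0) = -4.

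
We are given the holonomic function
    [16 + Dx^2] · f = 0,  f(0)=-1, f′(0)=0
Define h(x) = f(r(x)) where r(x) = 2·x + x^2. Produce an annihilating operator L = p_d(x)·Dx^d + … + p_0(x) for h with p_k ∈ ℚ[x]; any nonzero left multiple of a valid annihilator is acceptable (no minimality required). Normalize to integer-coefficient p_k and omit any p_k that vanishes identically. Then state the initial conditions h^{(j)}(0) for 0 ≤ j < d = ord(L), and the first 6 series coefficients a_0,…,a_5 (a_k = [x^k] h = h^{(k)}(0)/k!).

f: a_k = -1, 0, 8, 0, -32/3, 0, …
L₀ from L_f via x↦r, Dx↦r'^{-1}Dx.
L = (64 + 192·x + 192·x^2 + 64·x^3) - Dx + (1 + x)·Dx^2  (order 2).
h: a_k = -1, 0, 32, 32, -488/3, -1024/3, …
ICs: h(0) = -1, h′(0) = 0.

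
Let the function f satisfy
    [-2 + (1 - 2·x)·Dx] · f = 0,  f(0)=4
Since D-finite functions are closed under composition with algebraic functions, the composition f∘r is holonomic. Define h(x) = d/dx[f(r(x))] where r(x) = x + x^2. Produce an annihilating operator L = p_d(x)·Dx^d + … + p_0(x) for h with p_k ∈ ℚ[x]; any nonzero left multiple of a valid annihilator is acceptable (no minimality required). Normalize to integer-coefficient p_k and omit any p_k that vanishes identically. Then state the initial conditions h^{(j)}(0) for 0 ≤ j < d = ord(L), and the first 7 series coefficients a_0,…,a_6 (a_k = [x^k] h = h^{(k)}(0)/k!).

L = (6 + 12·x + 12·x^2) + (-1 + 6·x^2 + 4·x^3)·Dx  (order 1).
h: a_k = 8, 48, 192, 704, 2400, 7872, 25088, …
ICs: h(0) = 8.

f: a_k = 4, 8, 16, 32, 64, 128, 256, …
Substitute x→r, Dx→(1/r')Dx; clear ⇒ L₀.
Differentiate: ansatz ord ≤ ord L₀ ⇒ L.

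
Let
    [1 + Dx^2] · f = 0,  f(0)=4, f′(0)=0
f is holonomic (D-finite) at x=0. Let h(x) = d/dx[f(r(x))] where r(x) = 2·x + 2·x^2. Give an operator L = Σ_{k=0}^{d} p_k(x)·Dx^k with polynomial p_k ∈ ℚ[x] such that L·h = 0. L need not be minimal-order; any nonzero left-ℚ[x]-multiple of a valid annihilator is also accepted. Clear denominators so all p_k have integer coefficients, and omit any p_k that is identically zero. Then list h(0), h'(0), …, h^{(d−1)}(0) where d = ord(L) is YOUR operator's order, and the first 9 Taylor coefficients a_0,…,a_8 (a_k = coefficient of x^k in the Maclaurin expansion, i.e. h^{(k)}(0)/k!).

f: a_k = 4, 0, -2, 0, 1/6, 0, -1/180, 0, 1/10080, …
L₀ from L_f via x↦r, Dx↦r'^{-1}Dx.
Differentiate: ansatz ord ≤ ord L₀ ⇒ L.
L = (16 + 32·x + 96·x^2 + 128·x^3 + 64·x^4) + (-6 - 12·x)·Dx + (1 + 4·x + 4·x^2)·Dx^2  (order 2).
h: a_k = 0, -16, -48, -64/3, 160/3, 1408/15, 896/15, -6656/315, -2176/35, …
ICs: h(0) = 0, h′(0) = -16.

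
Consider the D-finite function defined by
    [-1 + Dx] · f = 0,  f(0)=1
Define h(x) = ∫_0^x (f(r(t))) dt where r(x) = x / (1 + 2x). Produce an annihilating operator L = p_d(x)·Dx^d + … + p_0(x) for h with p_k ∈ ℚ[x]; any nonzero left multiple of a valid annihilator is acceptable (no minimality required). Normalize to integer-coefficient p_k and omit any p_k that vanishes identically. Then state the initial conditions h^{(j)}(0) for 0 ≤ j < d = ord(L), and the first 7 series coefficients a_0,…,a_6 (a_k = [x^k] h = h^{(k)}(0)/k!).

f: a_k = 1, 1, 1/2, 1/6, 1/24, 1/120, 1/720, …
Substitute x→r, Dx→(1/r')Dx; clear ⇒ L₀.
h=∫h₀ ⇒ L = L₀·Dx.
L = -Dx + (1 + 4·x + 4·x^2)·Dx^2  (order 2).
h: a_k = 0, 1, 1/2, -1/2, 13/24, -71/120, 49/80, …
ICs: h(0) = 0, h′(0) = 1.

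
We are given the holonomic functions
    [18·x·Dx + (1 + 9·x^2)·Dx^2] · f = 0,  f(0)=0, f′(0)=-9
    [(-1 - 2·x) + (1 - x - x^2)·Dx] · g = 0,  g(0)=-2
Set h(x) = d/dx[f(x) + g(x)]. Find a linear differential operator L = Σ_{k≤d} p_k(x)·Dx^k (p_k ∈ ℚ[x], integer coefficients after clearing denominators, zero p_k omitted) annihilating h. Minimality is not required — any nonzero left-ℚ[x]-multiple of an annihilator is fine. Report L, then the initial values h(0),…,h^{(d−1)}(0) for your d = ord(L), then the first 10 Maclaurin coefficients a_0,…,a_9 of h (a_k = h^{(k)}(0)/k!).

f: a_k = 0, -9, 0, 27, 0, -729/5, 0, 6561/7, 0, -6561, …
g: a_k = -2, -2, -4, -6, -10, -16, -26, -42, -68, -110, …
Weyl lclm of L_f,L_g ⇒ L₀ (ord ≤ 3).
h=h₀': d/dx-closure on L₀ ⇒ L.
L = (36 - 144·x - 1440·x^2 - 2376·x^3 - 3186·x^4 - 486·x^6) + (-18 - 24·x + 108·x^2 - 444·x^3 - 2313·x^4 - 2178·x^5 - 243·x^6 - 486·x^7)·Dx + (2 + 10·x + 34·x^2 + 48·x^3 + 123·x^4 - 387·x^5 - 198·x^6 - 81·x^7 - 81·x^8)·Dx^2  (order 2).
h: a_k = -11, -8, 63, -40, -809, -156, 6267, -544, -60039, -1780, …
ICs: h(0) = -11, h′(0) = -8.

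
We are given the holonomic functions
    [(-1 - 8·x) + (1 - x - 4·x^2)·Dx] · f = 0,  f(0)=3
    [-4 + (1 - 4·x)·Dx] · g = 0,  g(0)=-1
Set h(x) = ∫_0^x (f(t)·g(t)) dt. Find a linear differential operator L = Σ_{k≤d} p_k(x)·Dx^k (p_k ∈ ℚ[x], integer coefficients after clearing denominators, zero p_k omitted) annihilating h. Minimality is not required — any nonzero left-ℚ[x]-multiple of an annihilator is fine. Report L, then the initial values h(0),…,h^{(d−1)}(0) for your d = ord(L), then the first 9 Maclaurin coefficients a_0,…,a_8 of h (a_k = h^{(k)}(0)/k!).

L = (-5 + 48·x^2)·Dx + (1 - 5·x + 16·x^3)·Dx^2  (order 2).
h: a_k = 0, -3, -15/2, -25, -327/4, -279, -1925/2, -23643/7, -95895/8, …
ICs: h(0) = 0, h′(0) = -3.

f: a_k = 3, 3, 15, 27, 87, 195, 543, 1323, 3495, …
g: a_k = -1, -4, -16, -64, -256, -1024, -4096, -16384, -65536, …
Product ⇒ symmetric product L₀, ord ≤ 1.
Integrate: L := L₀·Dx.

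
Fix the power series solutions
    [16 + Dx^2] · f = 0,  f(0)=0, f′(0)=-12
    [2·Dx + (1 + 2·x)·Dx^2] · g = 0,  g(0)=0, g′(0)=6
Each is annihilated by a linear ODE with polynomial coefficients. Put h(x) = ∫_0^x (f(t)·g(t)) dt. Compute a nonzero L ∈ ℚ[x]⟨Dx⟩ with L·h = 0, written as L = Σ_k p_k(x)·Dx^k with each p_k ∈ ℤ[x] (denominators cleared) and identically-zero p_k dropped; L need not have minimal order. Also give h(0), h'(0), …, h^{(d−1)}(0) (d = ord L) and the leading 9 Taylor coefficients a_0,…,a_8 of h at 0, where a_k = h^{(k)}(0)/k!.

L = (2688 + 27648·x + 93184·x^2 + 131072·x^3 + 65536·x^4)·Dx + (896 + 5888·x + 12288·x^2 + 8192·x^3)·Dx^2 + (408 + 3712·x + 11904·x^2 + 16384·x^3 + 8192·x^4)·Dx^3 + (56 + 368·x + 768·x^2 + 512·x^3)·Dx^4 + (15 + 124·x + 380·x^2 + 512·x^3 + 256·x^4)·Dx^5  (order 5).
h: a_k = 0, 0, 0, -24, 18, 96/5, -8, -128/7, 96/5, …
ICs: h(0) = 0, h′(0) = 0, h′′(0) = 0, h′′′(0) = -144, h′′′′(0) = 432.

f: a_k = 0, -12, 0, 32, 0, -128/5, 0, 1024/105, 0, …
g: a_k = 0, 6, -6, 8, -12, 96/5, -32, 384/7, -96, …
h₀=f·g: eliminate ⇒ L₀, order ≤ 2·2.
Integrate: L := L₀·Dx.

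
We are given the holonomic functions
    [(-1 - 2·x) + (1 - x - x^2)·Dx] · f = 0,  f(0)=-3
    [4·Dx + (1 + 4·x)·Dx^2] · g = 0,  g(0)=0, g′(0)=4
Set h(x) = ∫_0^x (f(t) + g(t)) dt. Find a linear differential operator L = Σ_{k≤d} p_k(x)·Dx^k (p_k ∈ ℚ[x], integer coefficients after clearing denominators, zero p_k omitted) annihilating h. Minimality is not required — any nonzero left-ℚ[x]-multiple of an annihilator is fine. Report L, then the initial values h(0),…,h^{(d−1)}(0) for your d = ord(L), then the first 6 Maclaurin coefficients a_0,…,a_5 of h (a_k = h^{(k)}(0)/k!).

f: a_k = -3, -3, -6, -9, -15, -24, …
g: a_k = 0, 4, -8, 64/3, -64, 1024/5, …
Sum ⇒ L₀ = lclm(L_f,L_g) in ℚ(x)⟨Dx⟩.
h=∫₀ˣh₀: take L = L₀·Dx.
L = (100 + 272·x + 392·x^2 + 144·x^3 + 96·x^4)·Dx^2 + (-7 + 96·x + 434·x^2 + 540·x^3 + 304·x^4 + 160·x^5)·Dx^3 + (-4 - 25·x - 28·x^2 + 46·x^3 + 73·x^4 + 76·x^5 + 32·x^6)·Dx^4  (order 4).
h: a_k = 0, -3, 1/2, -14/3, 37/12, -79/5, …
ICs: h(0) = 0, h′(0) = -3, h′′(0) = 1, h′′′(0) = -28.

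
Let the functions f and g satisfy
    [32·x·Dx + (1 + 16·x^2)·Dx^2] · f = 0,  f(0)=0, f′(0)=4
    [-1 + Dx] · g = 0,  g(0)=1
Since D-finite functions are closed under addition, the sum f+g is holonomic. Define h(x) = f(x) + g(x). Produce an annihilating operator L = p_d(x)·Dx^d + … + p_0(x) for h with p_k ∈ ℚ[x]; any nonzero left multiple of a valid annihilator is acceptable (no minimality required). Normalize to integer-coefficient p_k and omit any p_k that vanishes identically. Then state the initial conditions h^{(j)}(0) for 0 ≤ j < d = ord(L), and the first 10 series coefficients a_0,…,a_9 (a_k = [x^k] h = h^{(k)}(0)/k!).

f: a_k = 0, 4, 0, -64/3, 0, 1024/5, 0, -16384/7, 0, 262144/9, …
g: a_k = 1, 1, 1/2, 1/6, 1/24, 1/120, 1/720, 1/5040, 1/40320, 1/362880, …
Sum ⇒ L₀ = lclm(L_f,L_g) in ℚ(x)⟨Dx⟩.
L = (32 - 32·x - 1536·x^2 - 512·x^3)·Dx + (-33 + 1504·x^2 - 256·x^4)·Dx^2 + (1 + 32·x + 32·x^2 + 512·x^3 + 256·x^4)·Dx^3  (order 3).
h: a_k = 1, 5, 1/2, -127/6, 1/24, 24577/120, 1/720, -11796479/5040, 1/40320, 10569646081/362880, …
ICs: h(0) = 1, h′(0) = 5, h′′(0) = 1.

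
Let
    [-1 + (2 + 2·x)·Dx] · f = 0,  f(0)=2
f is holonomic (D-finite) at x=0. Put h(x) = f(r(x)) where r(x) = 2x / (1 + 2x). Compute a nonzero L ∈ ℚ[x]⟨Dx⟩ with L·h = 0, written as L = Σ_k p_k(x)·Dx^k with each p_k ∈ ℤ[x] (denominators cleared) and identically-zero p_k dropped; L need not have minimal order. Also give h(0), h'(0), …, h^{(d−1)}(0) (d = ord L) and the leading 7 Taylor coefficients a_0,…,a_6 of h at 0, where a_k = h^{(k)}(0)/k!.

L = -1 + (1 + 6·x + 8·x^2)·Dx  (order 1).
h: a_k = 2, 2, -5, 13, -141/4, 399/4, -2353/8, …
ICs: h(0) = 2.

f: a_k = 2, 1, -1/4, 1/8, -5/64, 7/128, -21/512, …
L₀ from L_f via x↦r, Dx↦r'^{-1}Dx.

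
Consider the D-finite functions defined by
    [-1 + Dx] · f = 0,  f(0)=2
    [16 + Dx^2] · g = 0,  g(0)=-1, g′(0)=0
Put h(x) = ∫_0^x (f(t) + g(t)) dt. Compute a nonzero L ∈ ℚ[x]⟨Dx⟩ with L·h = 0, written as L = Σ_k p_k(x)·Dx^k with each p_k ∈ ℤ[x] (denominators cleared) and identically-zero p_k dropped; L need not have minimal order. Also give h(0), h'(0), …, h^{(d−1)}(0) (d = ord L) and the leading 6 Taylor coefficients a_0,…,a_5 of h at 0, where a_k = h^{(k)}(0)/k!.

L = -16·Dx + 16·Dx^2 - Dx^3 + Dx^4  (order 4).
h: a_k = 0, 1, 1, 3, 1/12, -127/60, …
ICs: h(0) = 0, h′(0) = 1, h′′(0) = 2, h′′′(0) = 18.

f: a_k = 2, 2, 1, 1/3, 1/12, 1/60, …
g: a_k = -1, 0, 8, 0, -32/3, 0, …
h₀=f+g: left-lcm gives L₀, ord ≤ 3.
∫: right-multiply L₀ by Dx.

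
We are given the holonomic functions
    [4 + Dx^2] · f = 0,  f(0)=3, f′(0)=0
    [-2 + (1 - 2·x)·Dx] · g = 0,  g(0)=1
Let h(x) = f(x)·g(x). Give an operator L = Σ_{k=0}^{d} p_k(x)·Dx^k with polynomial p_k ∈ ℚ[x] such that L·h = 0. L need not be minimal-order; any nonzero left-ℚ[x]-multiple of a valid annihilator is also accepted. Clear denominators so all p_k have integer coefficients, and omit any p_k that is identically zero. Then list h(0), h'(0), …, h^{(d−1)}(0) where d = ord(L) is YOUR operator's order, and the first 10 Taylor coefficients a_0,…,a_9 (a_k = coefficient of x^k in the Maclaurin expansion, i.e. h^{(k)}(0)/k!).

f: a_k = 3, 0, -6, 0, 2, 0, -4/15, 0, 2/105, 0, …
g: a_k = 1, 2, 4, 8, 16, 32, 64, 128, 256, 512, …
L₀ := L_f ⊗_s L_g (sym. prod.), ord ≤ 2.
L = (-4 + 8·x) + 4·Dx + (-1 + 2·x)·Dx^2  (order 2).
h: a_k = 3, 6, 6, 12, 26, 52, 1556/15, 3112/15, 8714/21, 17428/21, …
ICs: h(0) = 3, h′(0) = 6.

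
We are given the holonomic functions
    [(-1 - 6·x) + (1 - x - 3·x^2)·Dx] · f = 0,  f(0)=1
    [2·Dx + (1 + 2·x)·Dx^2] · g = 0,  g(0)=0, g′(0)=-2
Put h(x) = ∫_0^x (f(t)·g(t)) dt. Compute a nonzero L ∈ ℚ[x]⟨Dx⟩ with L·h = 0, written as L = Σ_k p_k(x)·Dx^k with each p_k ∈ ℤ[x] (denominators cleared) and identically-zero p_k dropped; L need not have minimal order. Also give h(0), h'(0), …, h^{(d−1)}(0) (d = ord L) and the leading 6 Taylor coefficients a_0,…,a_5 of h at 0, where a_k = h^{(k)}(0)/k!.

f: a_k = 1, 1, 4, 7, 19, 40, …
g: a_k = 0, -2, 2, -8/3, 4, -32/5, …
L₀ := L_f ⊗_s L_g (sym. prod.), ord ≤ 2.
Integrate: L := L₀·Dx.
L = (8 + 24·x)·Dx + (18·x + 30·x^2)·Dx^2 + (-1 - x + 5·x^2 + 6·x^3)·Dx^3  (order 3).
h: a_k = 0, 0, -1, 0, -13/6, -14/15, …
ICs: h(0) = 0, h′(0) = 0, h′′(0) = -2.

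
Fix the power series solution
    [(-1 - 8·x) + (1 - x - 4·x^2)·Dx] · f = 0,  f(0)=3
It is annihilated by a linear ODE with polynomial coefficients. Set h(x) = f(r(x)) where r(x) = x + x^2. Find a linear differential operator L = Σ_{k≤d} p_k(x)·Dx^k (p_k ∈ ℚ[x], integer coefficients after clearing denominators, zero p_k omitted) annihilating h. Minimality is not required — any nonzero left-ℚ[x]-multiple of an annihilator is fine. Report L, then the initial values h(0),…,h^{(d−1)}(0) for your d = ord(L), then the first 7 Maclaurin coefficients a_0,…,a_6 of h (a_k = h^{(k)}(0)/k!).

f: a_k = 3, 3, 15, 27, 87, 195, 543, …
f∘r: x↦r, Dx↦Dx/r' in L_f ⇒ L₀.
L = (1 + 10·x + 24·x^2 + 16·x^3) + (-1 + x + 5·x^2 + 8·x^3 + 4·x^4)·Dx  (order 1).
h: a_k = 3, 3, 18, 57, 183, 624, 2067, …
ICs: h(0) = 3.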